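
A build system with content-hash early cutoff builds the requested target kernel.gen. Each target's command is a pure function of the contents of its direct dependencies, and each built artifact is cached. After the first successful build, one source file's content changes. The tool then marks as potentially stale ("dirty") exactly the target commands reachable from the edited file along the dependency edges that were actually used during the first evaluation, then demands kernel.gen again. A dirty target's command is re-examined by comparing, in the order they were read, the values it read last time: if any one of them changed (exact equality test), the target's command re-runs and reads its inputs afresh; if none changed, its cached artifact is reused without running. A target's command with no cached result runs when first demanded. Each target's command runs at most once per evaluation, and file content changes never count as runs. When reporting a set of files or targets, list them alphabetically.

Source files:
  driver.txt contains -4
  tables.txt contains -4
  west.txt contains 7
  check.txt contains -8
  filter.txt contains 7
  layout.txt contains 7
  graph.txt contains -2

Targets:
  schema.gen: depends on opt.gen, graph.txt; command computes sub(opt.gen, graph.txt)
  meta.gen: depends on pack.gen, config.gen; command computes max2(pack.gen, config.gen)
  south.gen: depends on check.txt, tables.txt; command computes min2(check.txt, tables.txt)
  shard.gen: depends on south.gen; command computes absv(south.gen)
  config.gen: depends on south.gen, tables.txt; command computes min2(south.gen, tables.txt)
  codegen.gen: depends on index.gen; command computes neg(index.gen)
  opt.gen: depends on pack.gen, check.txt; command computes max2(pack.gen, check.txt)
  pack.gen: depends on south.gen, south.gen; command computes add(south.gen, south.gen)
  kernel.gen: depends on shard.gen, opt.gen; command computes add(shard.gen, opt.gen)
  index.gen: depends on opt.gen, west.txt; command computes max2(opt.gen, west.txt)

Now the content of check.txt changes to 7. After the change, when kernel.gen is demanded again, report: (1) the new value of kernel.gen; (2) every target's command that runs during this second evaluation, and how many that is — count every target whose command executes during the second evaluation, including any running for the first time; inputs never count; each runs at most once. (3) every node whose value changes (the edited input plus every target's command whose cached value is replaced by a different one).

First evaluation (everything demanded from the output):
  south.gen = min2(-8, -4) = -8
  pack.gen = add(-8, -8) = -16
  opt.gen = max2(-16, -8) = -8
  shard.gen = absv(-8) = 8
  kernel.gen = add(8, -8) = 0

Propagation after the edit:
  south.gen: runs — check.txt -8->7; result -4.
  pack.gen: runs — south.gen -8->-4; south.gen -8->-4; result -8.
  opt.gen: runs — pack.gen -16->-8; check.txt -8->7; result 7.
  shard.gen: runs — south.gen -8->-4; result 4.
  kernel.gen: runs — shard.gen 8->4; opt.gen -8->7; result 11.

New value of kernel.gen: 11.
Target commands that run: kernel.gen, opt.gen, pack.gen, shard.gen, south.gen — 5 in total.
Values that change: check.txt, kernel.gen, opt.gen, pack.gen, shard.gen, south.gen.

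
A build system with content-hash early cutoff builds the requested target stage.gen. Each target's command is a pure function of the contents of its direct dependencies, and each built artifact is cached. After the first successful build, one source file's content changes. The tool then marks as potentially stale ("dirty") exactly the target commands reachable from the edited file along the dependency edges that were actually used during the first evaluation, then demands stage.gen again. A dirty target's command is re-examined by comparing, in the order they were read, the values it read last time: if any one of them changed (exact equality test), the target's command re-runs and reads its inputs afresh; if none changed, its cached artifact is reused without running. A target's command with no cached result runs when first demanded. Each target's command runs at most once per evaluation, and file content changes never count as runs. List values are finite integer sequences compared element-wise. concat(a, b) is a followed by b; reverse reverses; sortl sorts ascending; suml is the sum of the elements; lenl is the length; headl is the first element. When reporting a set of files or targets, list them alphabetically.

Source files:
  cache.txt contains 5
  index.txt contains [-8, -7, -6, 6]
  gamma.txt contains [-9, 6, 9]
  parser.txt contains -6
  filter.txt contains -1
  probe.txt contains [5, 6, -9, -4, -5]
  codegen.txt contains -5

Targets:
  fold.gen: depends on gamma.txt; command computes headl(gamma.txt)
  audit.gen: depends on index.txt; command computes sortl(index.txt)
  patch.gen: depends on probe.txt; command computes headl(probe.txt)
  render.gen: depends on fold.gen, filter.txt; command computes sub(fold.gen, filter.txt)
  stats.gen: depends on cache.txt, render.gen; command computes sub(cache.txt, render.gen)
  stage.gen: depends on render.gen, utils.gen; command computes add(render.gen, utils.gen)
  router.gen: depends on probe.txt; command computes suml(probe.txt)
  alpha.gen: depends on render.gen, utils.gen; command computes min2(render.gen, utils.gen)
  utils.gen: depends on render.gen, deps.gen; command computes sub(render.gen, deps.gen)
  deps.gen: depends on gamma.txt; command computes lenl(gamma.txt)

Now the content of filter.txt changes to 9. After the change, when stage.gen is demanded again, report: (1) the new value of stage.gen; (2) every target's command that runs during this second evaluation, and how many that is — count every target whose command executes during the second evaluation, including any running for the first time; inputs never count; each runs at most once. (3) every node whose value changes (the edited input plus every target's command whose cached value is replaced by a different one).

New value of stage.gen: -39.
Target commands that run: render.gen, stage.gen, utils.gen — 3 in total.
Values that change: filter.txt, render.gen, stage.gen, utils.gen.

First evaluation (everything demanded from the output):
  deps.gen = lenl([-9, 6, 9]) = 3
  fold.gen = headl([-9, 6, 9]) = -9
  render.gen = sub(-9, -1) = -8
  utils.gen = sub(-8, 3) = -11
  stage.gen = add(-8, -11) = -19

Propagation after the edit:
  render.gen: runs — filter.txt -1->9; result -18.
  utils.gen: runs — render.gen -8->-18; result -21.
  stage.gen: runs — render.gen -8->-18; utils.gen -11->-21; result -39.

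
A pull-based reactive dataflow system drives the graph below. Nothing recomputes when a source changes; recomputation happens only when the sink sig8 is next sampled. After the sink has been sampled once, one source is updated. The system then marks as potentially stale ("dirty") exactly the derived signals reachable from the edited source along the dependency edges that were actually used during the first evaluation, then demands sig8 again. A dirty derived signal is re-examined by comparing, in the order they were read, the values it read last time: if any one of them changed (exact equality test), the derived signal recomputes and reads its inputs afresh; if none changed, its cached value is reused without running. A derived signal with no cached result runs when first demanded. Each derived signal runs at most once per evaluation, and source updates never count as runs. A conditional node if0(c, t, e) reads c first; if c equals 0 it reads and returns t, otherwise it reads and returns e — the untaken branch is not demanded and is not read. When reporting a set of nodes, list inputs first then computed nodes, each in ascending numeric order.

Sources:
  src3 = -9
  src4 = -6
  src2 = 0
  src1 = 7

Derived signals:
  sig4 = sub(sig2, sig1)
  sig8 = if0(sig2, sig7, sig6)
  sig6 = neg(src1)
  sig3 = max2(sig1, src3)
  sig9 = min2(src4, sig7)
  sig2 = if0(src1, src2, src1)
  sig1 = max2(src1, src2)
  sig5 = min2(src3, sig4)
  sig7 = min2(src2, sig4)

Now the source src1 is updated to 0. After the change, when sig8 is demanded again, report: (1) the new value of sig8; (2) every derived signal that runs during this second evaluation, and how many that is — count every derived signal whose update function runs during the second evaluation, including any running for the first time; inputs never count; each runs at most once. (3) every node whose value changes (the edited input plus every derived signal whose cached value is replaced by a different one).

New value of sig8: 0.
Derived signals that run: sig1, sig2, sig4, sig7, sig8 — 5 in total.
Values that change: src1, sig2, sig8.
Key observation: a condition flipped, so demand moved to the other branch — sig6 is never re-examined.

First evaluation (everything demanded from the output):
  sig2 = if0(src1=7 -> else branch src1) = 7
  sig6 = neg(7) = -7
  sig8 = if0(sig2=7 -> else branch sig6) = -7

Propagation after the edit:
  sig1: demanded for the first time — runs, produces 0.
  sig2: runs — src1 7->0; src1 7->0; result 0.
  sig4: demanded for the first time — runs, produces 0.
  sig6: marked dirty but never re-examined — demand shifted away from it.
  sig7: demanded for the first time — runs, produces 0.
  sig8: runs — sig2 7->0; result 0.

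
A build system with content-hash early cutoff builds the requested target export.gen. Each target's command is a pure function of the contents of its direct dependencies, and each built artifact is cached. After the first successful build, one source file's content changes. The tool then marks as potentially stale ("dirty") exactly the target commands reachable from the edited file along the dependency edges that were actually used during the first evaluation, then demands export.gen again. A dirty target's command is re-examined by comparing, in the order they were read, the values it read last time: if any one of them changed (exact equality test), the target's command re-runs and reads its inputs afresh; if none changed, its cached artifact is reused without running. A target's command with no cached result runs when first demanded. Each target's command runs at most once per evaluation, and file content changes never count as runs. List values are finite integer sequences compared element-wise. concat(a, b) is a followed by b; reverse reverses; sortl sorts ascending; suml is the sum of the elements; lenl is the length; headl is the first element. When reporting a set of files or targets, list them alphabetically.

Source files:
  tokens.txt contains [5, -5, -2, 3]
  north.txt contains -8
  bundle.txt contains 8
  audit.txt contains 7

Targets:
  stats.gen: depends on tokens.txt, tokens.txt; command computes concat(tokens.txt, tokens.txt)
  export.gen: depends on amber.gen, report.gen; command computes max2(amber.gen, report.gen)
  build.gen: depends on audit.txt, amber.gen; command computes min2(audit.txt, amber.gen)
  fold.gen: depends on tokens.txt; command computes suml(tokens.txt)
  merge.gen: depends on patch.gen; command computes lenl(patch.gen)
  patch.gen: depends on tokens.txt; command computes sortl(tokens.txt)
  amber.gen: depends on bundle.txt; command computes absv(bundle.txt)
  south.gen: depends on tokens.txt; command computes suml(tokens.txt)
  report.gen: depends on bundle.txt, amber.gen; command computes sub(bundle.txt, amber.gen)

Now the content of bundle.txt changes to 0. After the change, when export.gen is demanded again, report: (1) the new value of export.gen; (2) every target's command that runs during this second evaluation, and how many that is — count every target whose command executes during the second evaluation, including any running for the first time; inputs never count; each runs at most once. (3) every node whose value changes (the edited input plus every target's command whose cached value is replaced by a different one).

New value of export.gen: 0.
Target commands that run: amber.gen, export.gen, report.gen — 3 in total.
Values that change: amber.gen, bundle.txt, export.gen.

First evaluation (everything demanded from the output):
  amber.gen = absv(8) = 8
  report.gen = sub(8, 8) = 0
  export.gen = max2(8, 0) = 8

Propagation after the edit:
  amber.gen: runs — bundle.txt 8->0; result 0.
  report.gen: runs — bundle.txt 8->0; amber.gen 8->0; result 0 (same value as before).
  export.gen: runs — amber.gen 8->0; result 0.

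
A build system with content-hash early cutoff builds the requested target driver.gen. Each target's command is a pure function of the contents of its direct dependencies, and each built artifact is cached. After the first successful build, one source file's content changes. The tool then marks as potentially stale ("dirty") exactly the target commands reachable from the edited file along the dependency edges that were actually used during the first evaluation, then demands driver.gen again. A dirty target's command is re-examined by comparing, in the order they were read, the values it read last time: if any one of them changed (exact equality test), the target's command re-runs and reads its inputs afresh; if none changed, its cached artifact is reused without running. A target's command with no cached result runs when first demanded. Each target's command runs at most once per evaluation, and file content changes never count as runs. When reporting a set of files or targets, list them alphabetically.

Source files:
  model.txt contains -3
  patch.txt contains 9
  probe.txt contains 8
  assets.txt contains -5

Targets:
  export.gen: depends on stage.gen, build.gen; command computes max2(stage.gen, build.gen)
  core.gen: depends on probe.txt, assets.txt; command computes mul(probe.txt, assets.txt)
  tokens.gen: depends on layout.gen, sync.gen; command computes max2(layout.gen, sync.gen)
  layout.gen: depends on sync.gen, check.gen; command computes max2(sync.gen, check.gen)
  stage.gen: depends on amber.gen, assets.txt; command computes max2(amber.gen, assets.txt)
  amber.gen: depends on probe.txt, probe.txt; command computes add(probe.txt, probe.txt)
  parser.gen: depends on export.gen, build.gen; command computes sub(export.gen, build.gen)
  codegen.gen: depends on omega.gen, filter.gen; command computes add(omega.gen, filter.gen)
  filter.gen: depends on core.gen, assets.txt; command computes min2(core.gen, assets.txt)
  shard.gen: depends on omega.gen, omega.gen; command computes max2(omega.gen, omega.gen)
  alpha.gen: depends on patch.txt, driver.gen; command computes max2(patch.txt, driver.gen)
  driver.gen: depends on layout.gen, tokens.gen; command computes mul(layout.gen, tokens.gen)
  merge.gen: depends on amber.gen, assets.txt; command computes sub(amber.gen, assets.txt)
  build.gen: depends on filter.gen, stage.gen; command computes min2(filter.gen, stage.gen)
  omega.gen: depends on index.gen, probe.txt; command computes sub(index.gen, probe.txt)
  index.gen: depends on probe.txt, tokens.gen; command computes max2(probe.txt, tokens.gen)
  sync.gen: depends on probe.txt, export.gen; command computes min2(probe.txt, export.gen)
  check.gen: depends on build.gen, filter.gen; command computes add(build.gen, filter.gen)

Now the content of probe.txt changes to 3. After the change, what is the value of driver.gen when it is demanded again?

New value of driver.gen: 9.

First evaluation (everything demanded from the output):
  amber.gen = add(8, 8) = 16
  core.gen = mul(8, -5) = -40
  filter.gen = min2(-40, -5) = -40
  stage.gen = max2(16, -5) = 16
  build.gen = min2(-40, 16) = -40
  check.gen = add(-40, -40) = -80
  export.gen = max2(16, -40) = 16
  sync.gen = min2(8, 16) = 8
  layout.gen = max2(8, -80) = 8
  tokens.gen = max2(8, 8) = 8
  driver.gen = mul(8, 8) = 64

Propagation after the edit:
  amber.gen: runs — probe.txt 8->3; probe.txt 8->3; result 6.
  core.gen: runs — probe.txt 8->3; result -15.
  filter.gen: runs — core.gen -40->-15; result -15.
  stage.gen: runs — amber.gen 16->6; result 6.
  build.gen: runs — filter.gen -40->-15; stage.gen 16->6; result -15.
  check.gen: runs — build.gen -40->-15; filter.gen -40->-15; result -30.
  export.gen: runs — stage.gen 16->6; build.gen -40->-15; result 6.
  sync.gen: runs — probe.txt 8->3; export.gen 16->6; result 3.
  layout.gen: runs — sync.gen 8->3; check.gen -80->-30; result 3.
  tokens.gen: runs — layout.gen 8->3; sync.gen 8->3; result 3.
  driver.gen: runs — layout.gen 8->3; tokens.gen 8->3; result 9.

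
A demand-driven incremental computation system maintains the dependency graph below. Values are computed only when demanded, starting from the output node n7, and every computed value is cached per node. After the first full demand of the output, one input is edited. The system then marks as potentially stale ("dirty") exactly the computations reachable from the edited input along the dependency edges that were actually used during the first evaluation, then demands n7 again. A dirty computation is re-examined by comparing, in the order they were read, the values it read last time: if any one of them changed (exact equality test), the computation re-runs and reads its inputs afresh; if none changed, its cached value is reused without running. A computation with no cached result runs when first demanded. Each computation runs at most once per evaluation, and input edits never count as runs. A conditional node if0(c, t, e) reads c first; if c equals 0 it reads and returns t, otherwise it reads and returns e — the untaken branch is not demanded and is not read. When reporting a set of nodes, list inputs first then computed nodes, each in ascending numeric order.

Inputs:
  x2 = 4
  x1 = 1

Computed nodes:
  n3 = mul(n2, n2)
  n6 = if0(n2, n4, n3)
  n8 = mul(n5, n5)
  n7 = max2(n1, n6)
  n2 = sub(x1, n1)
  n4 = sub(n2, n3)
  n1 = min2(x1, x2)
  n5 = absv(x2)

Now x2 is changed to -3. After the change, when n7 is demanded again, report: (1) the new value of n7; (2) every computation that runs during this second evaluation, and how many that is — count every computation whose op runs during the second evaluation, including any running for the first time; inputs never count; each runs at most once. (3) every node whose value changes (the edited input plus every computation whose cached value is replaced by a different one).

New value of n7: 16.
Computations that run: n1, n2, n3, n6, n7 — 5 in total.
Values that change: x2, n1, n2, n3, n6, n7.
Key observation: a condition flipped, so demand moved to the other branch — n4 is never re-examined.

First evaluation (everything demanded from the output):
  n1 = min2(1, 4) = 1
  n2 = sub(1, 1) = 0
  n3 = mul(0, 0) = 0
  n4 = sub(0, 0) = 0
  n6 = if0(n2=0 -> then branch n4) = 0
  n7 = max2(1, 0) = 1

Propagation after the edit:
  n1: runs — x2 4->-3; result -3.
  n2: runs — n1 1->-3; result 4.
  n3: runs — n2 0->4; n2 0->4; result 16.
  n4: marked dirty but never re-examined — demand shifted away from it.
  n6: runs — n2 0->4; result 16.
  n7: runs — n1 1->-3; n6 0->16; result 16.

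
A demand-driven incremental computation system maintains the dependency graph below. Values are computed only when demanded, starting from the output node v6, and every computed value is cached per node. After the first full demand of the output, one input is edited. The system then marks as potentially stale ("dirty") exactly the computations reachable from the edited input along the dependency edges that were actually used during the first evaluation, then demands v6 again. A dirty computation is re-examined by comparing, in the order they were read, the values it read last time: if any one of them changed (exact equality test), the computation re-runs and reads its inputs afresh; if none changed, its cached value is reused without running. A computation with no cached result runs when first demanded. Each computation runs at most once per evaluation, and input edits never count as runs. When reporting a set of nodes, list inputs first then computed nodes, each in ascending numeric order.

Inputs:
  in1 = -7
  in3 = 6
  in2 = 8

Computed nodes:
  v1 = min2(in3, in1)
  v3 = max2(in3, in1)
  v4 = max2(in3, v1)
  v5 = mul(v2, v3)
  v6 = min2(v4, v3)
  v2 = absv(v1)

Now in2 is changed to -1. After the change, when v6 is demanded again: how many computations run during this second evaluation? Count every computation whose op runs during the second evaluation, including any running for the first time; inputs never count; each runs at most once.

First evaluation (everything demanded from the output):
  v1 = min2(6, -7) = -7
  v3 = max2(6, -7) = 6
  v4 = max2(6, -7) = 6
  v6 = min2(6, 6) = 6

Propagation after the edit:
  in2 feeds no computation that the output demands — nothing is marked dirty and nothing runs.

Key observation: in2 is never demanded by the output, so the edit triggers no recomputation at all.

Computations that run: none — 0 in total.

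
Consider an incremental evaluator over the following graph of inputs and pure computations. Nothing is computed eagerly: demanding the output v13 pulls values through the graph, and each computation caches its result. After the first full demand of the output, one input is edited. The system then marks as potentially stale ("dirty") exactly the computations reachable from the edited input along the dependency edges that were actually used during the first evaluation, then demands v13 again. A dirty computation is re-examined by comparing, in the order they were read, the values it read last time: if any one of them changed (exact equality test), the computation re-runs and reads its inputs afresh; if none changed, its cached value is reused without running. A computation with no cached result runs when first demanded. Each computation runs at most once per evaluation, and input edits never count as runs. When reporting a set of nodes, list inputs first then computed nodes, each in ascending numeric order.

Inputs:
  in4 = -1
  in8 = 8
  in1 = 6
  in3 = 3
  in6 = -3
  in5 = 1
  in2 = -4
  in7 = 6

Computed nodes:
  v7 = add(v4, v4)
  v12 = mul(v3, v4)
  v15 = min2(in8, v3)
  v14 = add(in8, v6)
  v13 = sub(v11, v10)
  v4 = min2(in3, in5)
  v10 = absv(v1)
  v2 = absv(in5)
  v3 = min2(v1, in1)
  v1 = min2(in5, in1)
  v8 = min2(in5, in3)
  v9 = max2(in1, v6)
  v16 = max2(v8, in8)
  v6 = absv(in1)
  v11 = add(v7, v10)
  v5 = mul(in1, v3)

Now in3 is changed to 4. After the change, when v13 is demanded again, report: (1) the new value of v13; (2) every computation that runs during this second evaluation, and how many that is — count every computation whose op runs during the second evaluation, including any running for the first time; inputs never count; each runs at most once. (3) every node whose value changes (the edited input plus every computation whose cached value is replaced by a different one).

v13 now evaluates to 2.
Run set: v4 (1 run).
Changed values: in3.
The important point: v4 recomputes to an identical value, and the output ends up unchanged.

Initial pass — values computed on the first demand:
  v1 = min2(1, 6) = 1
  v4 = min2(3, 1) = 1
  v7 = add(1, 1) = 2
  v10 = absv(1) = 1
  v11 = add(2, 1) = 3
  v13 = sub(3, 1) = 2

Second demand — change propagation:
  v4: re-runs because in3 3->4; new result 1 (unchanged).
  v7: re-examined; everything it read last time is the same (v4 unchanged, v4 unchanged) — cache 2 kept, no run.
  v11: re-examined; everything it read last time is the same (v7 unchanged, v10 unchanged) — cache 3 kept, no run.
  v13: re-examined; everything it read last time is the same (v11 unchanged, v10 unchanged) — cache 2 kept, no run.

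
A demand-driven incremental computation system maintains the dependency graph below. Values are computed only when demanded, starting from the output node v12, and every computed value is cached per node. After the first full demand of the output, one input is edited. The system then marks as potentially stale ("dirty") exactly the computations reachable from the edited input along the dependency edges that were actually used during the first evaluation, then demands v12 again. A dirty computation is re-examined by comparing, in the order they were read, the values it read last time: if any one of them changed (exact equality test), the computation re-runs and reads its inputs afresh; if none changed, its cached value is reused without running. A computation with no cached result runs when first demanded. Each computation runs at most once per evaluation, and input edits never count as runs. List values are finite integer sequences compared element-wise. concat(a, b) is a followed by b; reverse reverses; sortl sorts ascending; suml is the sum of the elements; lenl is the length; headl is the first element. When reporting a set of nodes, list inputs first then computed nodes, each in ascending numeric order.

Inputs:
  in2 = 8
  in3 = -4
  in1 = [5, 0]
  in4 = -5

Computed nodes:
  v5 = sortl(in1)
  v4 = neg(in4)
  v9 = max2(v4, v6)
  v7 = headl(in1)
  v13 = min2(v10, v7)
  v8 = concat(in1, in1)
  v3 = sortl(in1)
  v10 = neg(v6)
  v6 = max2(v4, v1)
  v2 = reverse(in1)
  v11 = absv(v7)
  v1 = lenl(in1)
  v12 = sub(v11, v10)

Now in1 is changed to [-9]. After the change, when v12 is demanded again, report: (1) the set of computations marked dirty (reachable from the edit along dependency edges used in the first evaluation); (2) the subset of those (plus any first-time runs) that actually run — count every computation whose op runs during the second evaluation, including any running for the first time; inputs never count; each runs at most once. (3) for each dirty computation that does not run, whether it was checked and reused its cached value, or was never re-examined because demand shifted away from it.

Marked dirty: v1, v6, v7, v10, v11, v12.
Computations that run: v1, v6, v7, v11, v12 — 5 in total.
Checked but reused from cache: v10.
Key observation: the cutoff stops propagation at v10 — its inputs' values are unchanged, so it reuses its cache.

First evaluation (everything demanded from the output):
  v1 = lenl([5, 0]) = 2
  v4 = neg(-5) = 5
  v6 = max2(5, 2) = 5
  v7 = headl([5, 0]) = 5
  v10 = neg(5) = -5
  v11 = absv(5) = 5
  v12 = sub(5, -5) = 10

Propagation after the edit:
  v1: runs — in1 [5, 0]->[-9]; result 1.
  v6: runs — v1 2->1; result 5 (same value as before).
  v7: runs — in1 [5, 0]->[-9]; result -9.
  v10: checked — values it read are unchanged (v6 unchanged); reused cached -5 without running.
  v11: runs — v7 5->-9; result 9.
  v12: runs — v11 5->9; result 14.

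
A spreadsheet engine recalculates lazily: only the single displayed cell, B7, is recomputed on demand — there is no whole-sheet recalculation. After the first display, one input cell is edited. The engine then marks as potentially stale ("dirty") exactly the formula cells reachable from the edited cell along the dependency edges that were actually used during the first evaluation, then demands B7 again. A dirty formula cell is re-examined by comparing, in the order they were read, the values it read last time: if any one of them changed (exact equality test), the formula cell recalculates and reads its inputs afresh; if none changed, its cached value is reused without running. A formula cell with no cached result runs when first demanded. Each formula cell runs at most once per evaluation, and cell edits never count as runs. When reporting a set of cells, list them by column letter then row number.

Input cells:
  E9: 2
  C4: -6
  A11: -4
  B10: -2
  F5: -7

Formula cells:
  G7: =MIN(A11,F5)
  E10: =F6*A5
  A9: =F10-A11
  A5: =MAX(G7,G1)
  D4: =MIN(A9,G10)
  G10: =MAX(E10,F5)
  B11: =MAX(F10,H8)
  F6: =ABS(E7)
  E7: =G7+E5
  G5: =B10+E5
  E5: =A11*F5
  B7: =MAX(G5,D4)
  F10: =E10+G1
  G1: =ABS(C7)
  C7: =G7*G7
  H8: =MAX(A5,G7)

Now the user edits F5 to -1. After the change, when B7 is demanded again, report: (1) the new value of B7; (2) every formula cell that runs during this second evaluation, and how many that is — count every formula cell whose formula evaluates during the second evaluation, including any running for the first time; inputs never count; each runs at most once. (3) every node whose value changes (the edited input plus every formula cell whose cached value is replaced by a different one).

First evaluation (everything demanded from the output):
  E5 = -4 * -7 = 28
  G5 = -2 + 28 = 26
  G7 = MIN(-4, -7) = -7
  C7 = -7 * -7 = 49
  E7 = -7 + 28 = 21
  F6 = ABS(21) = 21
  G1 = ABS(49) = 49
  A5 = MAX(-7, 49) = 49
  E10 = 21 * 49 = 1029
  F10 = 1029 + 49 = 1078
  A9 = 1078 - -4 = 1082
  G10 = MAX(1029, -7) = 1029
  D4 = MIN(1082, 1029) = 1029
  B7 = MAX(26, 1029) = 1029

Propagation after the edit:
  E5: runs — F5 -7->-1; result 4.
  G5: runs — E5 28->4; result 2.
  G7: runs — F5 -7->-1; result -4.
  C7: runs — G7 -7->-4; G7 -7->-4; result 16.
  E7: runs — G7 -7->-4; E5 28->4; result 0.
  F6: runs — E7 21->0; result 0.
  G1: runs — C7 49->16; result 16.
  A5: runs — G7 -7->-4; G1 49->16; result 16.
  E10: runs — F6 21->0; A5 49->16; result 0.
  F10: runs — E10 1029->0; G1 49->16; result 16.
  A9: runs — F10 1078->16; result 20.
  G10: runs — E10 1029->0; F5 -7->-1; result 0.
  D4: runs — A9 1082->20; G10 1029->0; result 0.
  B7: runs — G5 26->2; D4 1029->0; result 2.

New value of B7: 2.
Formula cells that run: A5, A9, B7, C7, D4, E5, E7, E10, F6, F10, G1, G5, G7, G10 — 14 in total.
Values that change: A5, A9, B7, C7, D4, E5, E7, E10, F5, F6, F10, G1, G5, G7, G10.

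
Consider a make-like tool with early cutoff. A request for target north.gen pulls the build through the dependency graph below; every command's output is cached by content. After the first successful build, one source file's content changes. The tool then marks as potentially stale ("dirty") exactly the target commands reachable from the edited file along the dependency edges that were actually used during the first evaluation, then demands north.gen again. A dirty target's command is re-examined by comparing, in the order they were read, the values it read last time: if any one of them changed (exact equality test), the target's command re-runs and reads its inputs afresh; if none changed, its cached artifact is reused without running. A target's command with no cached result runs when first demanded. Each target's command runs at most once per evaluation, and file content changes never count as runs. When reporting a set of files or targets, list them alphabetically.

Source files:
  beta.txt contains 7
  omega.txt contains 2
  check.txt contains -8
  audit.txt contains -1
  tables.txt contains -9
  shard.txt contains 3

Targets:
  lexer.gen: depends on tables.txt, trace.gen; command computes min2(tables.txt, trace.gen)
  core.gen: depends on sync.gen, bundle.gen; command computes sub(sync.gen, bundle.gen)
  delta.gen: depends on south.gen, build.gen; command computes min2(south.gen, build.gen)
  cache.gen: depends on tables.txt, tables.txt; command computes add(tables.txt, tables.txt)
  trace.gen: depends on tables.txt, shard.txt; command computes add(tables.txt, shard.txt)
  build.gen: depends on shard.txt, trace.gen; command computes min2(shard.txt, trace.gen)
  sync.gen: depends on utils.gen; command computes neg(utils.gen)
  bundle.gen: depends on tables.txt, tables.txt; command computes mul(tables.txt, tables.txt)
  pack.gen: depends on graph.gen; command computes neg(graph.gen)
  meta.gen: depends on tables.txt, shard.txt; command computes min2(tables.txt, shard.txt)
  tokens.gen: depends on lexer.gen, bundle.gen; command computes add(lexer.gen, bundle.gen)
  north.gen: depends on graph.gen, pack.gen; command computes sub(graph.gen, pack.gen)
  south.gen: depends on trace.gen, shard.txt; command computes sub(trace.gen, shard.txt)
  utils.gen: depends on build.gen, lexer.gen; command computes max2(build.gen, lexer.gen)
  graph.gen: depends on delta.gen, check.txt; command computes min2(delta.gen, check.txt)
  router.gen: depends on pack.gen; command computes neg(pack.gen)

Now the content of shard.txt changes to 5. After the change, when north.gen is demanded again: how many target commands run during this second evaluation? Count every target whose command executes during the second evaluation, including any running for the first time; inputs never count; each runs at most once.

First demand of the output computes:
  trace.gen = add(-9, 3) = -6
  build.gen = min2(3, -6) = -6
  south.gen = sub(-6, 3) = -9
  delta.gen = min2(-9, -6) = -9
  graph.gen = min2(-9, -8) = -9
  pack.gen = neg(-9) = 9
  north.gen = sub(-9, 9) = -18

After the edit, cleaning proceeds:
  trace.gen: a read changed (shard.txt 3->5) — executes, giving -4.
  build.gen: a read changed (shard.txt 3->5; trace.gen -6->-4) — executes, giving -4.
  south.gen: a read changed (trace.gen -6->-4; shard.txt 3->5) — executes, giving -9 — identical to its old value.
  delta.gen: a read changed (build.gen -6->-4) — executes, giving -9 — identical to its old value.
  graph.gen: dirty, but its reads are unchanged (delta.gen unchanged, check.txt unchanged); cached -9 stands.
  pack.gen: dirty, but its reads are unchanged (graph.gen unchanged); cached 9 stands.
  north.gen: dirty, but its reads are unchanged (graph.gen unchanged, pack.gen unchanged); cached -18 stands.

Note where the cutoff bites: graph.gen is checked, finds nothing changed, and keeps its cache.

4 target commands run: build.gen, delta.gen, south.gen, trace.gen.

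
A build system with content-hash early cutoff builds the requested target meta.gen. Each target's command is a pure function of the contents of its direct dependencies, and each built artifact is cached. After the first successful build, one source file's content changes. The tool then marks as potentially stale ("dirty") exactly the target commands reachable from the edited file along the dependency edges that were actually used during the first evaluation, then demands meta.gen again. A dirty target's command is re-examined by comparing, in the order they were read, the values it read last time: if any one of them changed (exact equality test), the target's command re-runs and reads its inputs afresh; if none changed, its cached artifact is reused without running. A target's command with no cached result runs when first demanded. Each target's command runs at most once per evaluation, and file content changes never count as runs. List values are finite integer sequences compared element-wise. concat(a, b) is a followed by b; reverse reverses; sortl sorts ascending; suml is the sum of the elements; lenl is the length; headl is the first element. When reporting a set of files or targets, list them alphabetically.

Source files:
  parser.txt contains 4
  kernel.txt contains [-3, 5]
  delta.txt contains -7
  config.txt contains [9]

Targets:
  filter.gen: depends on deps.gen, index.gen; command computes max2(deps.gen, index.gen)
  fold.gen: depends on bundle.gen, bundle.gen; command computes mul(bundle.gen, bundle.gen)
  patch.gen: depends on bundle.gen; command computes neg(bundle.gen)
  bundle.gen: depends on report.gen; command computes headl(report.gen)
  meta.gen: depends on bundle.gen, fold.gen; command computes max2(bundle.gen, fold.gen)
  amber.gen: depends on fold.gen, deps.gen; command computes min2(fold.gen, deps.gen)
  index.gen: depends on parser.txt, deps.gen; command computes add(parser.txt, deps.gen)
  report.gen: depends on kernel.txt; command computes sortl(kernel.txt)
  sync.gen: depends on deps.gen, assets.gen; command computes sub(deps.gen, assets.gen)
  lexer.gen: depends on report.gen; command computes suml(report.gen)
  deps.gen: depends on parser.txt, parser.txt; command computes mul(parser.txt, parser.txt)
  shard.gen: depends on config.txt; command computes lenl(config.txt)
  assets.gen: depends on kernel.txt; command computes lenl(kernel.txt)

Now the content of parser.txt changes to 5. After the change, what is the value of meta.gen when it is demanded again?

New value of meta.gen: 9.
Key observation: parser.txt is never demanded by the output, so the edit triggers no recomputation at all.

First evaluation (everything demanded from the output):
  report.gen = sortl([-3, 5]) = [-3, 5]
  bundle.gen = headl([-3, 5]) = -3
  fold.gen = mul(-3, -3) = 9
  meta.gen = max2(-3, 9) = 9

Propagation after the edit:
  parser.txt feeds no computation that the output demands — nothing is marked dirty and nothing runs.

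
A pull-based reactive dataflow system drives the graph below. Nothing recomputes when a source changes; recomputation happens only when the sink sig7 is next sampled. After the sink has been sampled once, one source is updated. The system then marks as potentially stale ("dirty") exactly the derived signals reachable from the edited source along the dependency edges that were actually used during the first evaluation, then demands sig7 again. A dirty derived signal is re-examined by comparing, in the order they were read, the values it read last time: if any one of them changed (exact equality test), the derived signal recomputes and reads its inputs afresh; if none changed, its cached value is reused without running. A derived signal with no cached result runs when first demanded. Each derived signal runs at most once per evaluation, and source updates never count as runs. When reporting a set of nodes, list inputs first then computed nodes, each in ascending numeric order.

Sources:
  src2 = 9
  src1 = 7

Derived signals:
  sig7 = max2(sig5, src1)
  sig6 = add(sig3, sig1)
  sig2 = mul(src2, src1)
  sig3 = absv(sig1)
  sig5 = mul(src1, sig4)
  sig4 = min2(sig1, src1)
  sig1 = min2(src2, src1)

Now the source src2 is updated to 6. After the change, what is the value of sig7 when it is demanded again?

First evaluation (everything demanded from the output):
  sig1 = min2(9, 7) = 7
  sig4 = min2(7, 7) = 7
  sig5 = mul(7, 7) = 49
  sig7 = max2(49, 7) = 49

Propagation after the edit:
  sig1: runs — src2 9->6; result 6.
  sig4: runs — sig1 7->6; result 6.
  sig5: runs — sig4 7->6; result 42.
  sig7: runs — sig5 49->42; result 42.

New value of sig7: 42.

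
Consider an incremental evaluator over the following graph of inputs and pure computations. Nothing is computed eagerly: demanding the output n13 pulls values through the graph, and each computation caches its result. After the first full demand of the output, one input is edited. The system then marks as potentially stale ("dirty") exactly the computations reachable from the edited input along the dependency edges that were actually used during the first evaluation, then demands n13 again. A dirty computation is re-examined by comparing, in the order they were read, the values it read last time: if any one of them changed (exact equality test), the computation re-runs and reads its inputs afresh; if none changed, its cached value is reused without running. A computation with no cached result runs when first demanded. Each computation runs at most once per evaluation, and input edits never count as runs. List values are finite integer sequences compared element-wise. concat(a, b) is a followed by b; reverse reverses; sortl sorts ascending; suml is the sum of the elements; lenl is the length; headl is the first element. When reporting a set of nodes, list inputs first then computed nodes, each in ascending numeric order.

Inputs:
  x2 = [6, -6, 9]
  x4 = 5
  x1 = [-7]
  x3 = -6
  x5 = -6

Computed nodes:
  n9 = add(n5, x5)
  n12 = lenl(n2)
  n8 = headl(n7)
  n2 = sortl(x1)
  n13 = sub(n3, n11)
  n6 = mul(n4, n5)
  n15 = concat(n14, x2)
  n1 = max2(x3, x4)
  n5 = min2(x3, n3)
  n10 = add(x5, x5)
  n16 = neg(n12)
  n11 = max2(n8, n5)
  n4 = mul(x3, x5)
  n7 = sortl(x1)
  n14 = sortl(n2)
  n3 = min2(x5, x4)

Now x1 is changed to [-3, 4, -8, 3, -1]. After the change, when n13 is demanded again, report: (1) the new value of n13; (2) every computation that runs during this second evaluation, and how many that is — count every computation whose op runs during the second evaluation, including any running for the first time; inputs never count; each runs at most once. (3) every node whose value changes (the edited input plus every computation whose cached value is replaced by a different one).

n13 now evaluates to 0.
Run set: n7, n8, n11 (3 run).
Changed values: x1, n7, n8.
The important point: n11 recomputes to an identical value, and the output ends up unchanged.

Initial pass — values computed on the first demand:
  n3 = min2(-6, 5) = -6
  n5 = min2(-6, -6) = -6
  n7 = sortl([-7]) = [-7]
  n8 = headl([-7]) = -7
  n11 = max2(-7, -6) = -6
  n13 = sub(-6, -6) = 0

Second demand — change propagation:
  n7: re-runs because x1 [-7]->[-3, 4, -8, 3, -1]; new result [-8, -3, -1, 3, 4].
  n8: re-runs because n7 [-7]->[-8, -3, -1, 3, 4]; new result -8.
  n11: re-runs because n8 -7->-8; new result -6 (unchanged).
  n13: re-examined; everything it read last time is the same (n3 unchanged, n11 unchanged) — cache 0 kept, no run.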